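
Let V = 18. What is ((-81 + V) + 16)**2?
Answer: 2209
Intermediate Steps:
((-81 + V) + 16)**2 = ((-81 + 18) + 16)**2 = (-63 + 16)**2 = (-47)**2 = 2209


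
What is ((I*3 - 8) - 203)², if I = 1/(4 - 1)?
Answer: 44100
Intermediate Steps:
I = ⅓ (I = 1/3 = ⅓ ≈ 0.33333)
((I*3 - 8) - 203)² = (((⅓)*3 - 8) - 203)² = ((1 - 8) - 203)² = (-7 - 203)² = (-210)² = 44100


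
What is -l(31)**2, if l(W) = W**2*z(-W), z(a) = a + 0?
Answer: -887503681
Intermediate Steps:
z(a) = a
l(W) = -W**3 (l(W) = W**2*(-W) = -W**3)
-l(31)**2 = -(-1*31**3)**2 = -(-1*29791)**2 = -1*(-29791)**2 = -1*887503681 = -887503681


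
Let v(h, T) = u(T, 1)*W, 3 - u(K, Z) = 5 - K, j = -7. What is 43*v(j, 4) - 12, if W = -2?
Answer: -184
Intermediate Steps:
u(K, Z) = -2 + K (u(K, Z) = 3 - (5 - K) = 3 + (-5 + K) = -2 + K)
v(h, T) = 4 - 2*T (v(h, T) = (-2 + T)*(-2) = 4 - 2*T)
43*v(j, 4) - 12 = 43*(4 - 2*4) - 12 = 43*(4 - 8) - 12 = 43*(-4) - 12 = -172 - 12 = -184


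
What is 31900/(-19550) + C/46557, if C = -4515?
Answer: -1498511/866847 ≈ -1.7287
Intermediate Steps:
31900/(-19550) + C/46557 = 31900/(-19550) - 4515/46557 = 31900*(-1/19550) - 4515*1/46557 = -638/391 - 215/2217 = -1498511/866847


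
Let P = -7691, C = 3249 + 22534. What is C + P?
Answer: 18092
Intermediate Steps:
C = 25783
C + P = 25783 - 7691 = 18092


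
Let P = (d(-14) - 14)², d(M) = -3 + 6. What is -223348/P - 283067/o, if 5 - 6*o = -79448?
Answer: -1631925026/873983 ≈ -1867.2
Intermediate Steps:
d(M) = 3
o = 79453/6 (o = ⅚ - ⅙*(-79448) = ⅚ + 39724/3 = 79453/6 ≈ 13242.)
P = 121 (P = (3 - 14)² = (-11)² = 121)
-223348/P - 283067/o = -223348/121 - 283067/79453/6 = -223348*1/121 - 283067*6/79453 = -223348/121 - 1698402/79453 = -1631925026/873983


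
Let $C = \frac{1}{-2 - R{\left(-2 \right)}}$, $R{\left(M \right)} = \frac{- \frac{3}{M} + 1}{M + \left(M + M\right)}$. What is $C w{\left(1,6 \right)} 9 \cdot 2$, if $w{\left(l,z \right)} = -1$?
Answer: $\frac{216}{19} \approx 11.368$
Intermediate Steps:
$R{\left(M \right)} = \frac{1 - \frac{3}{M}}{3 M}$ ($R{\left(M \right)} = \frac{1 - \frac{3}{M}}{M + 2 M} = \frac{1 - \frac{3}{M}}{3 M}$)
$C = - \frac{12}{19}$ ($C = \frac{1}{-2 - \frac{-3 - 2}{3 \cdot 4}} = \frac{1}{-2 - \frac{1}{3} \cdot \frac{1}{4} \left(-5\right)} = \frac{1}{-2 - - \frac{5}{12}} = \frac{1}{-2 + \frac{5}{12}} = \frac{1}{- \frac{19}{12}} = - \frac{12}{19} \approx -0.63158$)
$C w{\left(1,6 \right)} 9 \cdot 2 = - \frac{12 \left(-1\right) 9 \cdot 2}{19} = - \frac{12 \left(\left(-9\right) 2\right)}{19} = \left(- \frac{12}{19}\right) \left(-18\right) = \frac{216}{19}$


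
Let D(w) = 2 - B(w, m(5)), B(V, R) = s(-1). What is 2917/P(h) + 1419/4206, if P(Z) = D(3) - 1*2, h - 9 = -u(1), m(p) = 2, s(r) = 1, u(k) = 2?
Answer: -4089161/1402 ≈ -2916.7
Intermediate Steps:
h = 7 (h = 9 - 1*2 = 9 - 2 = 7)
B(V, R) = 1
D(w) = 1 (D(w) = 2 - 1*1 = 2 - 1 = 1)
P(Z) = -1 (P(Z) = 1 - 1*2 = 1 - 2 = -1)
2917/P(h) + 1419/4206 = 2917/(-1) + 1419/4206 = 2917*(-1) + 1419*(1/4206) = -2917 + 473/1402 = -4089161/1402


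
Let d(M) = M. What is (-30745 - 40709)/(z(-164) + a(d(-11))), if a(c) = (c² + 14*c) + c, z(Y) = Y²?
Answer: -35727/13426 ≈ -2.6610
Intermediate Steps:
a(c) = c² + 15*c
(-30745 - 40709)/(z(-164) + a(d(-11))) = (-30745 - 40709)/((-164)² - 11*(15 - 11)) = -71454/(26896 - 11*4) = -71454/(26896 - 44) = -71454/26852 = -71454*1/26852 = -35727/13426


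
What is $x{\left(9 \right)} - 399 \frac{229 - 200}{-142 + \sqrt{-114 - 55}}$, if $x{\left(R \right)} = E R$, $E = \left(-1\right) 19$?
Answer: $- \frac{1833861}{20333} + \frac{150423 i}{20333} \approx -90.191 + 7.398 i$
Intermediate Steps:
$E = -19$
$x{\left(R \right)} = - 19 R$
$x{\left(9 \right)} - 399 \frac{229 - 200}{-142 + \sqrt{-114 - 55}} = \left(-19\right) 9 - 399 \frac{229 - 200}{-142 + \sqrt{-114 - 55}} = -171 - 399 \frac{29}{-142 + \sqrt{-169}} = -171 - 399 \frac{29}{-142 + 13 i} = -171 - 399 \cdot 29 \frac{-142 - 13 i}{20333} = -171 - 399 \frac{29 \left(-142 - 13 i\right)}{20333} = -171 - \frac{11571 \left(-142 - 13 i\right)}{20333}$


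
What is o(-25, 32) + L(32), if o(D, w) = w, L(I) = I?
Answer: 64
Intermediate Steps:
o(-25, 32) + L(32) = 32 + 32 = 64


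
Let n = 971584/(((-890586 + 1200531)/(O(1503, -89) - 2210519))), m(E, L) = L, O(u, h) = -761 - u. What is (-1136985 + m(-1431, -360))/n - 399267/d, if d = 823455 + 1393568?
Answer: -76853419449053049/4766387853493864256 ≈ -0.016124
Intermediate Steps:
d = 2217023
n = -2149904558272/309945 (n = 971584/(((-890586 + 1200531)/((-761 - 1*1503) - 2210519))) = 971584/((309945/((-761 - 1503) - 2210519))) = 971584/((309945/(-2264 - 2210519))) = 971584/((309945/(-2212783))) = 971584/((309945*(-1/2212783))) = 971584/(-309945/2212783) = 971584*(-2212783/309945) = -2149904558272/309945 ≈ -6.9364e+6)
(-1136985 + m(-1431, -360))/n - 399267/d = (-1136985 - 360)/(-2149904558272/309945) - 399267/2217023 = -1137345*(-309945/2149904558272) - 399267*1/2217023 = 352514396025/2149904558272 - 399267/2217023 = -76853419449053049/4766387853493864256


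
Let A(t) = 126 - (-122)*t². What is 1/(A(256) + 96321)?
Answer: 1/8091839 ≈ 1.2358e-7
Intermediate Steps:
A(t) = 126 + 122*t²
1/(A(256) + 96321) = 1/((126 + 122*256²) + 96321) = 1/((126 + 122*65536) + 96321) = 1/((126 + 7995392) + 96321) = 1/(7995518 + 96321) = 1/8091839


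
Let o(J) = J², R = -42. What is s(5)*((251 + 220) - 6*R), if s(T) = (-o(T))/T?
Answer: -3615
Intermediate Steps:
s(T) = -T (s(T) = (-T²)/T = -T)
s(5)*((251 + 220) - 6*R) = (-1*5)*((251 + 220) - 6*(-42)) = -5*(471 + 252) = -5*723 = -3615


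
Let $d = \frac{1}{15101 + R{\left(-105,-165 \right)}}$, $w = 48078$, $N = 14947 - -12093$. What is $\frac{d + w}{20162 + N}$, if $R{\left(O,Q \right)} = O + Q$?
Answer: $\frac{713044819}{700052862} \approx 1.0186$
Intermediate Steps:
$N = 27040$ ($N = 14947 + 12093 = 27040$)
$d = \frac{1}{14831}$ ($d = \frac{1}{15101 - 270} = \frac{1}{14831} \approx 6.7426 \cdot 10^{-5}$)
$\frac{d + w}{20162 + N} = \frac{\frac{1}{14831} + 48078}{20162 + 27040} = \frac{713044819}{14831 \cdot 47202} = \frac{713044819}{14831} \cdot \frac{1}{47202} = \frac{713044819}{700052862}$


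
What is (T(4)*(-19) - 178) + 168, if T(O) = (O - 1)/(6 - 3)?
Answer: -29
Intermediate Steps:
T(O) = -1/3 + O/3 (T(O) = (-1 + O)/3 = (-1 + O)*(1/3) = -1/3 + O/3)
(T(4)*(-19) - 178) + 168 = ((-1/3 + (1/3)*4)*(-19) - 178) + 168 = ((-1/3 + 4/3)*(-19) - 178) + 168 = (1*(-19) - 178) + 168 = (-19 - 178) + 168 = -197 + 168 = -29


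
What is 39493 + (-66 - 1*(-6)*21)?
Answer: 39553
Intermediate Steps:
39493 + (-66 - 1*(-6)*21) = 39493 + (-66 + 6*21) = 39493 + (-66 + 126) = 39493 + 60 = 39553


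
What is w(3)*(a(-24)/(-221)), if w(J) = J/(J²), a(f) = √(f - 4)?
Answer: -2*I*√7/663 ≈ -0.0079812*I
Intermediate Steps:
a(f) = √(-4 + f)
w(J) = 1/J (w(J) = J/J² = 1/J)
w(3)*(a(-24)/(-221)) = (√(-4 - 24)/(-221))/3 = (√(-28)*(-1/221))/3 = ((2*I*√7)*(-1/221))/3 = (-2*I*√7/221)/3 = -2*I*√7/663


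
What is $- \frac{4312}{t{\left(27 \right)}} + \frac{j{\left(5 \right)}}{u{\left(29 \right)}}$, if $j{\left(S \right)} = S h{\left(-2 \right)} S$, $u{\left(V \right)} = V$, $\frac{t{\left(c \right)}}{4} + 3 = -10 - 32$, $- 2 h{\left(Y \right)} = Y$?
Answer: $\frac{32387}{1305} \approx 24.818$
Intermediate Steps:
$h{\left(Y \right)} = - \frac{Y}{2}$
$t{\left(c \right)} = -180$ ($t{\left(c \right)} = -12 + 4 \left(-10 - 32\right) = -12 + 4 \left(-42\right) = -12 - 168 = -180$)
$j{\left(S \right)} = S^{2}$ ($j{\left(S \right)} = S \left(\left(- \frac{1}{2}\right) \left(-2\right)\right) S = S 1 S = S S = S^{2}$)
$- \frac{4312}{t{\left(27 \right)}} + \frac{j{\left(5 \right)}}{u{\left(29 \right)}} = - \frac{4312}{-180} + \frac{5^{2}}{29} = \left(-4312\right) \left(- \frac{1}{180}\right) + 25 \cdot \frac{1}{29} = \frac{1078}{45} + \frac{25}{29} = \frac{32387}{1305}$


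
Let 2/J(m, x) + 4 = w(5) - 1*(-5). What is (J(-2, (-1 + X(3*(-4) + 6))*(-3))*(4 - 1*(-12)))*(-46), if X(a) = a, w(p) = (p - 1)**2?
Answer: -1472/17 ≈ -86.588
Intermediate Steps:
w(p) = (-1 + p)**2
J(m, x) = 2/17 (J(m, x) = 2/(-4 + ((-1 + 5)**2 - 1*(-5))) = 2/(-4 + (4**2 + 5)) = 2/(-4 + (16 + 5)) = 2/(-4 + 21) = 2/17)
(J(-2, (-1 + X(3*(-4) + 6))*(-3))*(4 - 1*(-12)))*(-46) = (2*(4 - 1*(-12))/17)*(-46) = (2*(4 + 12)/17)*(-46) = ((2/17)*16)*(-46) = (32/17)*(-46) = -1472/17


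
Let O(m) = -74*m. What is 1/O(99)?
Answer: -1/7326 ≈ -0.00013650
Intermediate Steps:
1/O(99) = 1/(-74*99) = 1/(-7326) = -1/7326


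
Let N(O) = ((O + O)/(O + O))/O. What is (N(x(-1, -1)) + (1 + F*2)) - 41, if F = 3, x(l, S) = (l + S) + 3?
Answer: -33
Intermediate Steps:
x(l, S) = 3 + S + l (x(l, S) = (S + l) + 3 = 3 + S + l)
N(O) = 1/O (N(O) = ((2*O)/((2*O)))/O = ((2*O)*(1/(2*O)))/O = 1/O)
(N(x(-1, -1)) + (1 + F*2)) - 41 = (1/(3 - 1 - 1) + (1 + 3*2)) - 41 = (1/1 + (1 + 6)) - 41 = (1 + 7) - 41 = 8 - 41 = -33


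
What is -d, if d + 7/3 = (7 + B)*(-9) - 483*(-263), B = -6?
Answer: -381053/3 ≈ -1.2702e+5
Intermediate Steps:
d = 381053/3 (d = -7/3 + ((7 - 6)*(-9) - 483*(-263)) = -7/3 + (1*(-9) + 127029) = -7/3 + (-9 + 127029) = -7/3 + 127020 = 381053/3 ≈ 1.2702e+5)
-d = -1*381053/3 = -381053/3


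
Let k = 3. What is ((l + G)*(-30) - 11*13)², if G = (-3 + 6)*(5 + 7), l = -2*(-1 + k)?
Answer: 1216609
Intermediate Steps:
l = -4 (l = -2*(-1 + 3) = -2*2 = -4)
G = 36 (G = 3*12 = 36)
((l + G)*(-30) - 11*13)² = ((-4 + 36)*(-30) - 11*13)² = (32*(-30) - 143)² = (-960 - 143)² = (-1103)² = 1216609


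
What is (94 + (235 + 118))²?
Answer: 199809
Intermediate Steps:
(94 + (235 + 118))² = (94 + 353)² = 447² = 199809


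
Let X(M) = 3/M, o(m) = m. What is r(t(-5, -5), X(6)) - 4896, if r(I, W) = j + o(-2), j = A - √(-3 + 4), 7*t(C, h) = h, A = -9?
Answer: -4908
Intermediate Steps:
t(C, h) = h/7
j = -10 (j = -9 - √(-3 + 4) = -9 - √1 = -9 - 1*1 = -9 - 1 = -10)
r(I, W) = -12 (r(I, W) = -10 - 2 = -12)
r(t(-5, -5), X(6)) - 4896 = -12 - 4896 = -4908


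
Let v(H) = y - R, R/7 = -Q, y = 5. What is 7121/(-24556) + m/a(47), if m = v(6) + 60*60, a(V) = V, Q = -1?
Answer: 88017801/1154132 ≈ 76.263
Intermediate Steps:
R = 7 (R = 7*(-1*(-1)) = 7*1 = 7)
v(H) = -2 (v(H) = 5 - 1*7 = 5 - 7 = -2)
m = 3598 (m = -2 + 60*60 = -2 + 3600 = 3598)
7121/(-24556) + m/a(47) = 7121/(-24556) + 3598/47 = 7121*(-1/24556) + 3598*(1/47) = -7121/24556 + 3598/47 = 88017801/1154132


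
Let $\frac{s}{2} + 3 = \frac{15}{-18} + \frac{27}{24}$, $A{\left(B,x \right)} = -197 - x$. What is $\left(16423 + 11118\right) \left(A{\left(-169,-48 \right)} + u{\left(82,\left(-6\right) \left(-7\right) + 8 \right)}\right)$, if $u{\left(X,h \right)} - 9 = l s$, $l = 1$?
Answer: $- \frac{48059045}{12} \approx -4.0049 \cdot 10^{6}$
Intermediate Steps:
$s = - \frac{65}{12}$ ($s = -6 + 2 \left(\frac{15}{-18} + \frac{27}{24}\right) = -6 + 2 \left(15 \left(- \frac{1}{18}\right) + 27 \cdot \frac{1}{24}\right) = -6 + 2 \left(- \frac{5}{6} + \frac{9}{8}\right) = -6 + 2 \cdot \frac{7}{24} = -6 + \frac{7}{12} = - \frac{65}{12} \approx -5.4167$)
$u{\left(X,h \right)} = \frac{43}{12}$ ($u{\left(X,h \right)} = 9 + 1 \left(- \frac{65}{12}\right) = 9 - \frac{65}{12} = \frac{43}{12}$)
$\left(16423 + 11118\right) \left(A{\left(-169,-48 \right)} + u{\left(82,\left(-6\right) \left(-7\right) + 8 \right)}\right) = \left(16423 + 11118\right) \left(\left(-197 - -48\right) + \frac{43}{12}\right) = 27541 \left(\left(-197 + 48\right) + \frac{43}{12}\right) = 27541 \left(-149 + \frac{43}{12}\right) = 27541 \left(- \frac{1745}{12}\right) = - \frac{48059045}{12}$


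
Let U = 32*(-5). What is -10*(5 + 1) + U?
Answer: -220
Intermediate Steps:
U = -160
-10*(5 + 1) + U = -10*(5 + 1) - 160 = -10*6 - 160 = -60 - 160 = -220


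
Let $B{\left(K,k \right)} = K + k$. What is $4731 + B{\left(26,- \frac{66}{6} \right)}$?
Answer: $4746$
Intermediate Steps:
$4731 + B{\left(26,- \frac{66}{6} \right)} = 4731 + \left(26 - \frac{66}{6}\right) = 4731 + \left(26 - 11\right) = 4731 + 15 = 4746$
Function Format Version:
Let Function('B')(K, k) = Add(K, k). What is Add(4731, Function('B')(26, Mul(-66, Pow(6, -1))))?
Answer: 4746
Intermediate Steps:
Add(4731, Function('B')(26, Mul(-66, Pow(6, -1)))) = Add(4731, Add(26, Mul(-66, Pow(6, -1)))) = Add(4731, Add(26, Mul(-66, Rational(1, 6)))) = Add(4731, Add(26, -11)) = Add(4731, 15) = 4746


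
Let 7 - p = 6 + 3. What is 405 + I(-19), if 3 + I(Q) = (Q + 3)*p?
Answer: 434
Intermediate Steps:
p = -2 (p = 7 - (6 + 3) = 7 - 1*9 = 7 - 9 = -2)
I(Q) = -9 - 2*Q (I(Q) = -3 + (Q + 3)*(-2) = -3 + (3 + Q)*(-2) = -3 + (-6 - 2*Q) = -9 - 2*Q)
405 + I(-19) = 405 + (-9 - 2*(-19)) = 405 + (-9 + 38) = 405 + 29 = 434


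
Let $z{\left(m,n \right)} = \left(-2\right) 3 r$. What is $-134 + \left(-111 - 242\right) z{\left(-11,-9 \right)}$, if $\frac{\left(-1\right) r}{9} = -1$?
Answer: $18928$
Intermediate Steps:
$r = 9$ ($r = \left(-9\right) \left(-1\right) = 9$)
$z{\left(m,n \right)} = -54$ ($z{\left(m,n \right)} = \left(-2\right) 3 \cdot 9 = \left(-6\right) 9 = -54$)
$-134 + \left(-111 - 242\right) z{\left(-11,-9 \right)} = -134 + \left(-111 - 242\right) \left(-54\right) = -134 - -19062 = -134 + 19062 = 18928$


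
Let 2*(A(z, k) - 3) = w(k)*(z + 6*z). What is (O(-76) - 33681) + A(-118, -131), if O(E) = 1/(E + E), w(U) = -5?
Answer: -4805177/152 ≈ -31613.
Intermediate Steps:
A(z, k) = 3 - 35*z/2 (A(z, k) = 3 + (-5*(z + 6*z))/2 = 3 + (-35*z)/2 = 3 - 35*z/2)
O(E) = 1/(2*E)
(O(-76) - 33681) + A(-118, -131) = ((½)/(-76) - 33681) + (3 - 35/2*(-118)) = ((½)*(-1/76) - 33681) + (3 + 2065) = (-1/152 - 33681) + 2068 = -5119513/152 + 2068 = -4805177/152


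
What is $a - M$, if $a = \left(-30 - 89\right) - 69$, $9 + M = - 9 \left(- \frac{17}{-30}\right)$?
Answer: $- \frac{1739}{10} \approx -173.9$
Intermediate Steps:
$M = - \frac{141}{10}$ ($M = -9 - 9 \left(- \frac{17}{-30}\right) = -9 - 9 \left(\left(-17\right) \left(- \frac{1}{30}\right)\right) = -9 - \frac{51}{10} = - \frac{141}{10} \approx -14.1$)
$a = -188$ ($a = -119 - 69 = -188$)
$a - M = -188 - - \frac{141}{10} = -188 + \frac{141}{10} = - \frac{1739}{10}$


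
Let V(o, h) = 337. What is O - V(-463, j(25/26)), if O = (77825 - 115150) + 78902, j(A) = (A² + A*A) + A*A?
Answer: 41240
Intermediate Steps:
j(A) = 3*A² (j(A) = (A² + A²) + A² = 2*A² + A² = 3*A²)
O = 41577 (O = -37325 + 78902 = 41577)
O - V(-463, j(25/26)) = 41577 - 1*337 = 41577 - 337 = 41240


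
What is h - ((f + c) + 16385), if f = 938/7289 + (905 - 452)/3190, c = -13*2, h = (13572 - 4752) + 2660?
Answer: -113452363027/23251910 ≈ -4879.3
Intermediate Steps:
h = 11480 (h = 8820 + 2660 = 11480)
c = -26
f = 6294137/23251910 (f = 938*(1/7289) + 453*(1/3190) = 938/7289 + 453/3190 = 6294137/23251910 ≈ 0.27069)
h - ((f + c) + 16385) = 11480 - ((6294137/23251910 - 26) + 16385) = 11480 - (-598255523/23251910 + 16385) = 11480 - 1*380384289827/23251910 = 11480 - 380384289827/23251910 = -113452363027/23251910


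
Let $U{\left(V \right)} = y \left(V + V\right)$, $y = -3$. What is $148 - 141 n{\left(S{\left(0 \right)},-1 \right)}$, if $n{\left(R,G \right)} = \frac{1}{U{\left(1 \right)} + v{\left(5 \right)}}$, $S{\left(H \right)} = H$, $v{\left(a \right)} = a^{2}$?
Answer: $\frac{2671}{19} \approx 140.58$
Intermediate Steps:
$U{\left(V \right)} = - 6 V$ ($U{\left(V \right)} = - 3 \left(V + V\right) = - 3 \cdot 2 V = - 6 V$)
$n{\left(R,G \right)} = \frac{1}{19}$ ($n{\left(R,G \right)} = \frac{1}{\left(-6\right) 1 + 5^{2}} = \frac{1}{-6 + 25} = \frac{1}{19}$)
$148 - 141 n{\left(S{\left(0 \right)},-1 \right)} = 148 - \frac{141}{19} = \frac{2671}{19}$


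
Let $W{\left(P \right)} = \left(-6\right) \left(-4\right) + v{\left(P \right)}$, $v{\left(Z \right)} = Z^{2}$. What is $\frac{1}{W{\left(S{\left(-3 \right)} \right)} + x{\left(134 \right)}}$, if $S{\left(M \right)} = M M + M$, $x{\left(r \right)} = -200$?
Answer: $- \frac{1}{140} \approx -0.0071429$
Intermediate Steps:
$S{\left(M \right)} = M + M^{2}$ ($S{\left(M \right)} = M^{2} + M = M + M^{2}$)
$W{\left(P \right)} = 24 + P^{2}$ ($W{\left(P \right)} = \left(-6\right) \left(-4\right) + P^{2} = 24 + P^{2}$)
$\frac{1}{W{\left(S{\left(-3 \right)} \right)} + x{\left(134 \right)}} = \frac{1}{\left(24 + \left(- 3 \left(1 - 3\right)\right)^{2}\right) - 200} = \frac{1}{\left(24 + \left(\left(-3\right) \left(-2\right)\right)^{2}\right) - 200} = \frac{1}{\left(24 + 6^{2}\right) - 200} = \frac{1}{\left(24 + 36\right) - 200} = \frac{1}{60 - 200} = \frac{1}{-140} = - \frac{1}{140}$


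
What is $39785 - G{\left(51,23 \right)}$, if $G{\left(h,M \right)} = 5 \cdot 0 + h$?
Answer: $39734$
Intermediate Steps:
$G{\left(h,M \right)} = h$ ($G{\left(h,M \right)} = 0 + h = h$)
$39785 - G{\left(51,23 \right)} = 39785 - 51 = 39734$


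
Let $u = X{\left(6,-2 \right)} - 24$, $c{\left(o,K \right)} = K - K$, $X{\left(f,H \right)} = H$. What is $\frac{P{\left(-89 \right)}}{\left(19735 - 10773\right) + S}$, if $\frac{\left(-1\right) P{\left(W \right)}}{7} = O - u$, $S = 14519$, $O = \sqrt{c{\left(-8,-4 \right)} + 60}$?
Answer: $- \frac{182}{23481} - \frac{14 \sqrt{15}}{23481} \approx -0.01006$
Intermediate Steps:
$c{\left(o,K \right)} = 0$
$u = -26$ ($u = -2 - 24 = -26$)
$O = 2 \sqrt{15}$ ($O = \sqrt{0 + 60} = \sqrt{60} = 2 \sqrt{15} \approx 7.746$)
$P{\left(W \right)} = -182 - 14 \sqrt{15}$ ($P{\left(W \right)} = - 7 \left(2 \sqrt{15} - -26\right) = - 7 \left(2 \sqrt{15} + 26\right) = - 7 \left(26 + 2 \sqrt{15}\right) = -182 - 14 \sqrt{15}$)
$\frac{P{\left(-89 \right)}}{\left(19735 - 10773\right) + S} = \frac{-182 - 14 \sqrt{15}}{\left(19735 - 10773\right) + 14519} = \frac{-182 - 14 \sqrt{15}}{8962 + 14519} = \frac{-182 - 14 \sqrt{15}}{23481} = \left(-182 - 14 \sqrt{15}\right) \frac{1}{23481} = - \frac{182}{23481} - \frac{14 \sqrt{15}}{23481}$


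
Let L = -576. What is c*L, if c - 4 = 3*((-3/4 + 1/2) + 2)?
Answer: -5328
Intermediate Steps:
c = 37/4 (c = 4 + 3*((-3/4 + 1/2) + 2) = 4 + 3*((-3*¼ + 1*(½)) + 2) = 4 + 3*((-¾ + ½) + 2) = 4 + 3*(-¼ + 2) = 4 + 3*(7/4) = 4 + 21/4 = 37/4 ≈ 9.2500)
c*L = (37/4)*(-576) = -5328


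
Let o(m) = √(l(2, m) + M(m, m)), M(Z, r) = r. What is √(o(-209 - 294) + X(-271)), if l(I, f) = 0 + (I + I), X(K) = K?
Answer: √(-271 + I*√499) ≈ 0.6779 + 16.476*I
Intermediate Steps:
l(I, f) = 2*I (l(I, f) = 0 + 2*I = 2*I)
o(m) = √(4 + m) (o(m) = √(2*2 + m) = √(4 + m))
√(o(-209 - 294) + X(-271)) = √(√(4 + (-209 - 294)) - 271) = √(√(4 - 503) - 271) = √(√(-499) - 271) = √(I*√499 - 271) = √(-271 + I*√499)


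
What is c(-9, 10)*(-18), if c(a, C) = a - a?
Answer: 0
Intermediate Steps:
c(a, C) = 0
c(-9, 10)*(-18) = 0*(-18) = 0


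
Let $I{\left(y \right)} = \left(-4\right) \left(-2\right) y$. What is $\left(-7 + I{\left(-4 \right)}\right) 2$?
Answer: $-78$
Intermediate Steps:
$I{\left(y \right)} = 8 y$
$\left(-7 + I{\left(-4 \right)}\right) 2 = \left(-7 + 8 \left(-4\right)\right) 2 = \left(-7 - 32\right) 2 = \left(-39\right) 2 = -78$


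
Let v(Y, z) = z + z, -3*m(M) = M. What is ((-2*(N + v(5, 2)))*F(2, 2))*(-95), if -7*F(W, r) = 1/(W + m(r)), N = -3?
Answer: -285/14 ≈ -20.357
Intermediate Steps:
m(M) = -M/3
v(Y, z) = 2*z
F(W, r) = -1/(7*(W - r/3))
((-2*(N + v(5, 2)))*F(2, 2))*(-95) = ((-2*(-3 + 2*2))*(3/(7*(2 - 3*2))))*(-95) = ((-2*(-3 + 4))*(3/(7*(2 - 6))))*(-95) = ((-2*1)*((3/7)/(-4)))*(-95) = -6*(-1)/(7*4)*(-95) = -2*(-3/28)*(-95) = (3/14)*(-95) = -285/14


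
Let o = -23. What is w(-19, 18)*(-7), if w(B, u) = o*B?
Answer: -3059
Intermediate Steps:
w(B, u) = -23*B
w(-19, 18)*(-7) = -23*(-19)*(-7) = 437*(-7) = -3059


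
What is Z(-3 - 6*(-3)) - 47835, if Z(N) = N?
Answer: -47820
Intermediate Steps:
Z(-3 - 6*(-3)) - 47835 = (-3 - 6*(-3)) - 47835 = (-3 + 18) - 47835 = 15 - 47835 = -47820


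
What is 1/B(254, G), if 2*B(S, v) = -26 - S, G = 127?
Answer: -1/140 ≈ -0.0071429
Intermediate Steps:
B(S, v) = -13 - S/2 (B(S, v) = (-26 - S)/2 = -13 - S/2)
1/B(254, G) = 1/(-13 - ½*254) = 1/(-13 - 127) = 1/(-140) = -1/140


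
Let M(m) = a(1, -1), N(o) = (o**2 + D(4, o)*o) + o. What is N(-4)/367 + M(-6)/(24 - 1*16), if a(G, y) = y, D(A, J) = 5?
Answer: -431/2936 ≈ -0.14680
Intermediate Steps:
N(o) = o**2 + 6*o (N(o) = (o**2 + 5*o) + o = o**2 + 6*o)
M(m) = -1
N(-4)/367 + M(-6)/(24 - 1*16) = -4*(6 - 4)/367 - 1/(24 - 1*16) = -4*2*(1/367) - 1/(24 - 16) = -8*1/367 - 1/8 = -8/367 - 1*1/8 = -8/367 - 1/8 = -431/2936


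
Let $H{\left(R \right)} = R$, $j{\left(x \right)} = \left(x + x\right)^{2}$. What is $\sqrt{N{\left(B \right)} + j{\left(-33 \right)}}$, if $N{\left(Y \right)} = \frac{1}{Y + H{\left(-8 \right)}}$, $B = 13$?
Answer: $\frac{\sqrt{108905}}{5} \approx 66.001$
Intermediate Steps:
$j{\left(x \right)} = 4 x^{2}$ ($j{\left(x \right)} = \left(2 x\right)^{2} = 4 x^{2}$)
$N{\left(Y \right)} = \frac{1}{-8 + Y}$ ($N{\left(Y \right)} = \frac{1}{Y - 8} = \frac{1}{-8 + Y}$)
$\sqrt{N{\left(B \right)} + j{\left(-33 \right)}} = \sqrt{\frac{1}{-8 + 13} + 4 \left(-33\right)^{2}} = \sqrt{\frac{1}{5} + 4 \cdot 1089} = \sqrt{\frac{1}{5} + 4356} = \sqrt{\frac{21781}{5}} = \frac{\sqrt{108905}}{5}$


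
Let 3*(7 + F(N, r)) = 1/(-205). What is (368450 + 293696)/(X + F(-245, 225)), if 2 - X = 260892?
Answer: -203609895/80225828 ≈ -2.5380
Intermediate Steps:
X = -260890 (X = 2 - 1*260892 = 2 - 260892 = -260890)
F(N, r) = -4306/615 (F(N, r) = -7 + (⅓)/(-205) = -7 + (⅓)*(-1/205) = -7 - 1/615 = -4306/615)
(368450 + 293696)/(X + F(-245, 225)) = (368450 + 293696)/(-260890 - 4306/615) = 662146/(-160451656/615) = 662146*(-615/160451656) = -203609895/80225828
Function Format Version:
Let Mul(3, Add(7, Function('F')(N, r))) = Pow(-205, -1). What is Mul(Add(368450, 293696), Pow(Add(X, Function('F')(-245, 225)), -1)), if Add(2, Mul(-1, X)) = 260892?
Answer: Rational(-203609895, 80225828) ≈ -2.5380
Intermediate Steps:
X = -260890 (X = Add(2, Mul(-1, 260892)) = Add(2, -260892) = -260890)
Function('F')(N, r) = Rational(-4306, 615) (Function('F')(N, r) = Add(-7, Mul(Rational(1, 3), Pow(-205, -1))) = Add(-7, Mul(Rational(1, 3), Rational(-1, 205))) = Add(-7, Rational(-1, 615)) = Rational(-4306, 615))
Mul(Add(368450, 293696), Pow(Add(X, Function('F')(-245, 225)), -1)) = Mul(Add(368450, 293696), Pow(Add(-260890, Rational(-4306, 615)), -1)) = Mul(662146, Pow(Rational(-160451656, 615), -1)) = Mul(662146, Rational(-615, 160451656)) = Rational(-203609895, 80225828)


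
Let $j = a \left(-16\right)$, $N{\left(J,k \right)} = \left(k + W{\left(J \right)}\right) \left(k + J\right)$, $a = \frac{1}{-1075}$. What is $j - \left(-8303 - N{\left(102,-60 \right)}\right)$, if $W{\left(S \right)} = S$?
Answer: $\frac{10822041}{1075} \approx 10067.0$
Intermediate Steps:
$a = - \frac{1}{1075} \approx -0.00093023$
$N{\left(J,k \right)} = \left(J + k\right)^{2}$ ($N{\left(J,k \right)} = \left(k + J\right) \left(k + J\right) = \left(J + k\right) \left(J + k\right) = \left(J + k\right)^{2}$)
$j = \frac{16}{1075}$ ($j = \left(- \frac{1}{1075}\right) \left(-16\right) = \frac{16}{1075} \approx 0.014884$)
$j - \left(-8303 - N{\left(102,-60 \right)}\right) = \frac{16}{1075} - \left(-8303 - \left(102^{2} + \left(-60\right)^{2} + 2 \cdot 102 \left(-60\right)\right)\right) = \frac{16}{1075} - \left(-8303 - \left(10404 + 3600 - 12240\right)\right) = \frac{16}{1075} - \left(-8303 - 1764\right) = \frac{16}{1075} - -10067 = \frac{16}{1075} + 10067 = \frac{10822041}{1075}$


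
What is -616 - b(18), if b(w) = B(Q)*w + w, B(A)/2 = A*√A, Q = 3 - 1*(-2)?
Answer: -634 - 180*√5 ≈ -1036.5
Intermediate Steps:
Q = 5 (Q = 3 + 2 = 5)
B(A) = 2*A^(3/2) (B(A) = 2*(A*√A) = 2*A^(3/2))
b(w) = w + 10*w*√5 (b(w) = (2*5^(3/2))*w + w = (2*(5*√5))*w + w = (10*√5)*w + w = 10*w*√5 + w = w + 10*w*√5)
-616 - b(18) = -616 - 18*(1 + 10*√5) = -616 - (18 + 180*√5) = -616 + (-18 - 180*√5) = -634 - 180*√5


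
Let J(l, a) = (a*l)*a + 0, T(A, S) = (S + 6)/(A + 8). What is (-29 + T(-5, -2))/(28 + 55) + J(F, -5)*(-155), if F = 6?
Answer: -69751/3 ≈ -23250.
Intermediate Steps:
T(A, S) = (6 + S)/(8 + A)
J(l, a) = l*a**2 (J(l, a) = l*a**2 + 0 = l*a**2)
(-29 + T(-5, -2))/(28 + 55) + J(F, -5)*(-155) = (-29 + (6 - 2)/(8 - 5))/(28 + 55) + (6*(-5)**2)*(-155) = (-29 + 4/3)/83 + (6*25)*(-155) = (-29 + (1/3)*4)*(1/83) + 150*(-155) = (-29 + 4/3)*(1/83) - 23250 = -83/3*1/83 - 23250 = -1/3 - 23250 = -69751/3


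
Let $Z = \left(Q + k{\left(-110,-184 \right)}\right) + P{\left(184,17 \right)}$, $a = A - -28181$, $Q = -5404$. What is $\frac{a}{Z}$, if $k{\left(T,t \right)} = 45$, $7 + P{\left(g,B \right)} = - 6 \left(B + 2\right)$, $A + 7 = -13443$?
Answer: $- \frac{14731}{5480} \approx -2.6881$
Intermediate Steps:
$A = -13450$ ($A = -7 - 13443 = -13450$)
$P{\left(g,B \right)} = -19 - 6 B$ ($P{\left(g,B \right)} = -7 - 6 \left(B + 2\right) = -7 - 6 \left(2 + B\right) = -7 - \left(12 + 6 B\right) = -19 - 6 B$)
$a = 14731$ ($a = -13450 - -28181 = -13450 + 28181 = 14731$)
$Z = -5480$ ($Z = \left(-5404 + 45\right) - 121 = -5359 - 121 = -5480$)
$\frac{a}{Z} = \frac{14731}{-5480} = 14731 \left(- \frac{1}{5480}\right) = - \frac{14731}{5480}$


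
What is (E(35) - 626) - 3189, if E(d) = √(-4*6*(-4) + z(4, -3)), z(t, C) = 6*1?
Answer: -3815 + √102 ≈ -3804.9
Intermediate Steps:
z(t, C) = 6
E(d) = √102 (E(d) = √(-4*6*(-4) + 6) = √(-24*(-4) + 6) = √(96 + 6) = √102)
(E(35) - 626) - 3189 = (√102 - 626) - 3189 = (-626 + √102) - 3189 = -3815 + √102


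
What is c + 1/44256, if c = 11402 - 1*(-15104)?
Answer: 1173049537/44256 ≈ 26506.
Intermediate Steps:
c = 26506 (c = 11402 + 15104 = 26506)
c + 1/44256 = 26506 + 1/44256 = 1173049537/44256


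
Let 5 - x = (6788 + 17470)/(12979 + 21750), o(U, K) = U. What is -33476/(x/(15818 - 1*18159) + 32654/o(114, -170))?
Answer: -38783063872437/331846550386 ≈ -116.87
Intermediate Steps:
x = 149387/34729 (x = 5 - (6788 + 17470)/(12979 + 21750) = 5 - 24258/34729 = 149387/34729 ≈ 4.3015)
-33476/(x/(15818 - 1*18159) + 32654/o(114, -170)) = -33476/(149387/(34729*(15818 - 1*18159)) + 32654/114) = -33476/(149387/(34729*(15818 - 18159)) + 32654*(1/114)) = -33476/((149387/34729)/(-2341) + 16327/57) = -33476/((149387/34729)*(-1/2341) + 16327/57) = -33476/(-149387/81300589 + 16327/57) = -33476/1327386201544/4634133573 = -33476*4634133573/1327386201544 = -38783063872437/331846550386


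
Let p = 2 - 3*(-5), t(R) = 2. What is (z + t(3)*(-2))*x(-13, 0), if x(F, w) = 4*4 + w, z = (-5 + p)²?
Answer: 2240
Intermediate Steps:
p = 17 (p = 2 + 15 = 17)
z = 144 (z = (-5 + 17)² = 12² = 144)
x(F, w) = 16 + w
(z + t(3)*(-2))*x(-13, 0) = (144 + 2*(-2))*(16 + 0) = (144 - 4)*16 = 140*16 = 2240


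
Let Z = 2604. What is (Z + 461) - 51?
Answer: 3014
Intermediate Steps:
(Z + 461) - 51 = (2604 + 461) - 51 = 3065 - 51 = 3014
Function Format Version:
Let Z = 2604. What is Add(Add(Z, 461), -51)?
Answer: 3014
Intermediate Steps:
Add(Add(Z, 461), -51) = Add(Add(2604, 461), -51) = Add(3065, -51) = 3014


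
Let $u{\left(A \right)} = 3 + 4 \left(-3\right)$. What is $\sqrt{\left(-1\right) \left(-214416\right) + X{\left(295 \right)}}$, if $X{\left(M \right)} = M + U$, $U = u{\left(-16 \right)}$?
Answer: $\sqrt{214702} \approx 463.36$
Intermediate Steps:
$u{\left(A \right)} = -9$ ($u{\left(A \right)} = 3 - 12 = -9$)
$U = -9$
$X{\left(M \right)} = -9 + M$ ($X{\left(M \right)} = M - 9 = -9 + M$)
$\sqrt{\left(-1\right) \left(-214416\right) + X{\left(295 \right)}} = \sqrt{\left(-1\right) \left(-214416\right) + \left(-9 + 295\right)} = \sqrt{214416 + 286} = \sqrt{214702}$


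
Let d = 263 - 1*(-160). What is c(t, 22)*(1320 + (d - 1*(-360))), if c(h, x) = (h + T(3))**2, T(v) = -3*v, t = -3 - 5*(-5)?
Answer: 355407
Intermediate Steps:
t = 22 (t = -3 + 25 = 22)
d = 423 (d = 263 + 160 = 423)
c(h, x) = (-9 + h)**2 (c(h, x) = (h - 3*3)**2 = (h - 9)**2 = (-9 + h)**2)
c(t, 22)*(1320 + (d - 1*(-360))) = (-9 + 22)**2*(1320 + (423 - 1*(-360))) = 13**2*(1320 + (423 + 360)) = 169*(1320 + 783) = 169*2103 = 355407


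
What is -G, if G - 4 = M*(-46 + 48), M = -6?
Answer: 8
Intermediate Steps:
G = -8 (G = 4 - 6*(-46 + 48) = 4 - 6*2 = 4 - 12 = -8)
-G = -1*(-8) = 8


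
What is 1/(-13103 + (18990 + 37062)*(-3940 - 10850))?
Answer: -1/829022183 ≈ -1.2062e-9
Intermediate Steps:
1/(-13103 + (18990 + 37062)*(-3940 - 10850)) = 1/(-13103 + 56052*(-14790)) = 1/(-13103 - 829009080) = 1/(-829022183) = -1/829022183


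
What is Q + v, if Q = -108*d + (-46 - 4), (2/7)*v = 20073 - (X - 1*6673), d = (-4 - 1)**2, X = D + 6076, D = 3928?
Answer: 55847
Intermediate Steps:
X = 10004 (X = 3928 + 6076 = 10004)
d = 25 (d = (-5)**2 = 25)
v = 58597 (v = 7*(20073 - (10004 - 1*6673))/2 = 7*(20073 - (10004 - 6673))/2 = 7*(20073 - 1*3331)/2 = 7*(20073 - 3331)/2 = (7/2)*16742 = 58597)
Q = -2750 (Q = -108*25 + (-46 - 4) = -2700 - 50 = -2750)
Q + v = -2750 + 58597 = 55847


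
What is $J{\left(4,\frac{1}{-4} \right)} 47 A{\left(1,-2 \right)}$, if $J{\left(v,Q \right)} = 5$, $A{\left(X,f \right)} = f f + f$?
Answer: $470$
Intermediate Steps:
$A{\left(X,f \right)} = f + f^{2}$ ($A{\left(X,f \right)} = f^{2} + f = f + f^{2}$)
$J{\left(4,\frac{1}{-4} \right)} 47 A{\left(1,-2 \right)} = 5 \cdot 47 \left(- 2 \left(1 - 2\right)\right) = 235 \left(\left(-2\right) \left(-1\right)\right) = 235 \cdot 2 = 470$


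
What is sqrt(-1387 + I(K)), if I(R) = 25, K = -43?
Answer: I*sqrt(1362) ≈ 36.905*I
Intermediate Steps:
sqrt(-1387 + I(K)) = sqrt(-1387 + 25) = sqrt(-1362) = I*sqrt(1362)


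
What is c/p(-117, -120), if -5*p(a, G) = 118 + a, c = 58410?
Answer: -292050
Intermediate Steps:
p(a, G) = -118/5 - a/5 (p(a, G) = -(118 + a)/5 = -118/5 - a/5)
c/p(-117, -120) = 58410/(-118/5 - ⅕*(-117)) = 58410/(-118/5 + 117/5) = 58410/(-⅕) = 58410*(-5) = -292050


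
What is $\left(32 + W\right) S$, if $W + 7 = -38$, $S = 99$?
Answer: $-1287$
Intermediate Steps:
$W = -45$ ($W = -7 - 38 = -45$)
$\left(32 + W\right) S = \left(32 - 45\right) 99 = \left(-13\right) 99 = -1287$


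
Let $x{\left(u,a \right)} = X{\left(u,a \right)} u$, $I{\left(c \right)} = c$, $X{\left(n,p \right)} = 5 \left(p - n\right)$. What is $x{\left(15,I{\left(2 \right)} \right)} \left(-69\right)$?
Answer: $67275$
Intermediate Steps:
$X{\left(n,p \right)} = - 5 n + 5 p$
$x{\left(u,a \right)} = u \left(- 5 u + 5 a\right)$ ($x{\left(u,a \right)} = \left(- 5 u + 5 a\right) u = u \left(- 5 u + 5 a\right)$)
$x{\left(15,I{\left(2 \right)} \right)} \left(-69\right) = 5 \cdot 15 \left(2 - 15\right) \left(-69\right) = 5 \cdot 15 \left(-13\right) \left(-69\right) = \left(-975\right) \left(-69\right) = 67275$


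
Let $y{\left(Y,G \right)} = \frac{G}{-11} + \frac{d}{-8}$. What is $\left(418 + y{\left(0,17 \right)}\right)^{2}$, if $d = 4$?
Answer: $\frac{83740801}{484} \approx 1.7302 \cdot 10^{5}$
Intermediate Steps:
$y{\left(Y,G \right)} = - \frac{1}{2} - \frac{G}{11}$ ($y{\left(Y,G \right)} = \frac{G}{-11} + \frac{4}{-8} = G \left(- \frac{1}{11}\right) + 4 \left(- \frac{1}{8}\right) = - \frac{G}{11} - \frac{1}{2} = - \frac{1}{2} - \frac{G}{11}$)
$\left(418 + y{\left(0,17 \right)}\right)^{2} = \left(418 - \frac{45}{22}\right)^{2} = \left(\frac{9151}{22}\right)^{2} = \frac{83740801}{484}$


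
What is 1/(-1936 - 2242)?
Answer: -1/4178 ≈ -0.00023935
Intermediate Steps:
1/(-1936 - 2242) = 1/(-4178) = -1/4178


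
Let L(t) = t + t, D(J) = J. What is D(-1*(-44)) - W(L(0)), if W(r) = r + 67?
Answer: -23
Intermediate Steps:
L(t) = 2*t
W(r) = 67 + r
D(-1*(-44)) - W(L(0)) = -1*(-44) - (67 + 2*0) = 44 - (67 + 0) = 44 - 1*67 = 44 - 67 = -23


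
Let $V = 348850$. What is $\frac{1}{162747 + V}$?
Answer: $\frac{1}{511597} \approx 1.9547 \cdot 10^{-6}$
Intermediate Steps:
$\frac{1}{162747 + V} = \frac{1}{162747 + 348850} = \frac{1}{511597}$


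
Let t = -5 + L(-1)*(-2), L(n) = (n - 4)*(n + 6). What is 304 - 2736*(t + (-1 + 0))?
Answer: -120080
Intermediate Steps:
L(n) = (-4 + n)*(6 + n)
t = 45 (t = -5 + (-24 + (-1)**2 + 2*(-1))*(-2) = -5 + (-24 + 1 - 2)*(-2) = -5 - 25*(-2) = -5 + 50 = 45)
304 - 2736*(t + (-1 + 0)) = 304 - 2736*(45 + (-1 + 0)) = 304 - 2736*(45 - 1) = 304 - 2736*44 = 304 - 228*528 = 304 - 120384 = -120080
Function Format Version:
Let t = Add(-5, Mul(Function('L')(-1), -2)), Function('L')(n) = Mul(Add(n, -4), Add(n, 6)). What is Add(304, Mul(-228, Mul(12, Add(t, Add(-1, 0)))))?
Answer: -120080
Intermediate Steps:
Function('L')(n) = Mul(Add(-4, n), Add(6, n))
t = 45 (t = Add(-5, Mul(Add(-24, Pow(-1, 2), Mul(2, -1)), -2)) = Add(-5, Mul(Add(-24, 1, -2), -2)) = Add(-5, Mul(-25, -2)) = Add(-5, 50) = 45)
Add(304, Mul(-228, Mul(12, Add(t, Add(-1, 0))))) = Add(304, Mul(-228, Mul(12, Add(45, Add(-1, 0))))) = Add(304, Mul(-228, Mul(12, Add(45, -1)))) = Add(304, Mul(-228, Mul(12, 44))) = Add(304, Mul(-228, 528)) = Add(304, -120384) = -120080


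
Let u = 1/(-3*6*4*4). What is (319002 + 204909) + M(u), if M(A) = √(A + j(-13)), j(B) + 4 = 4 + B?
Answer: 523911 + I*√7490/24 ≈ 5.2391e+5 + 3.606*I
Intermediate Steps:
j(B) = B (j(B) = -4 + (4 + B) = B)
u = -1/288 (u = 1/(-72*4) = 1/(-3*96) = 1/(-288) = -1/288 ≈ -0.0034722)
M(A) = √(-13 + A) (M(A) = √(A - 13) = √(-13 + A))
(319002 + 204909) + M(u) = (319002 + 204909) + √(-13 - 1/288) = 523911 + √(-3745/288) = 523911 + I*√7490/24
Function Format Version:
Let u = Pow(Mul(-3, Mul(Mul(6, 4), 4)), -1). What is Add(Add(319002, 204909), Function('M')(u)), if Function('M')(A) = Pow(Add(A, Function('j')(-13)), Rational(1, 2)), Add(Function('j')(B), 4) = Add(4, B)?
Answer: Add(523911, Mul(Rational(1, 24), I, Pow(7490, Rational(1, 2)))) ≈ Add(5.2391e+5, Mul(3.6060, I))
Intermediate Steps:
Function('j')(B) = B (Function('j')(B) = Add(-4, Add(4, B)) = B)
u = Rational(-1, 288) (u = Pow(Mul(-3, Mul(24, 4)), -1) = Pow(Mul(-3, 96), -1) = Pow(-288, -1) = Rational(-1, 288) ≈ -0.0034722)
Function('M')(A) = Pow(Add(-13, A), Rational(1, 2)) (Function('M')(A) = Pow(Add(A, -13), Rational(1, 2)) = Pow(Add(-13, A), Rational(1, 2)))
Add(Add(319002, 204909), Function('M')(u)) = Add(Add(319002, 204909), Pow(Add(-13, Rational(-1, 288)), Rational(1, 2))) = Add(523911, Pow(Rational(-3745, 288), Rational(1, 2))) = Add(523911, Mul(Rational(1, 24), I, Pow(7490, Rational(1, 2))))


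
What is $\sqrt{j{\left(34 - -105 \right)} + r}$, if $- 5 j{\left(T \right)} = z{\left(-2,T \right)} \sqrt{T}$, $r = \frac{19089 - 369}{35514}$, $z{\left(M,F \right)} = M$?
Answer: $\frac{\sqrt{51298000 + 38927290 \sqrt{139}}}{9865} \approx 2.2898$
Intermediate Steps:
$r = \frac{1040}{1973}$ ($r = \left(19089 - 369\right) \frac{1}{35514} = 18720 \cdot \frac{1}{35514} = \frac{1040}{1973} \approx 0.52712$)
$j{\left(T \right)} = \frac{2 \sqrt{T}}{5}$ ($j{\left(T \right)} = - \frac{\left(-2\right) \sqrt{T}}{5} = \frac{2 \sqrt{T}}{5}$)
$\sqrt{j{\left(34 - -105 \right)} + r} = \sqrt{\frac{2 \sqrt{34 - -105}}{5} + \frac{1040}{1973}} = \sqrt{\frac{2 \sqrt{34 + 105}}{5} + \frac{1040}{1973}} = \sqrt{\frac{2 \sqrt{139}}{5} + \frac{1040}{1973}} = \sqrt{\frac{1040}{1973} + \frac{2 \sqrt{139}}{5}}$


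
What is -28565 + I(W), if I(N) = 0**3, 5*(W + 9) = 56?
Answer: -28565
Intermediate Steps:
W = 11/5 (W = -9 + (1/5)*56 = -9 + 56/5 = 11/5 ≈ 2.2000)
I(N) = 0
-28565 + I(W) = -28565 + 0 = -28565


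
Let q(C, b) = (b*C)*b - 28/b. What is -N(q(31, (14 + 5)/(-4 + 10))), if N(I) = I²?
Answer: -42675709561/467856 ≈ -91216.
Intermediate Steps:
q(C, b) = -28/b + C*b² (q(C, b) = (C*b)*b - 28/b = C*b² - 28/b = -28/b + C*b²)
-N(q(31, (14 + 5)/(-4 + 10))) = -((-28 + 31*((14 + 5)/(-4 + 10))³)/(((14 + 5)/(-4 + 10))))² = -((-28 + 31*(19/6)³)/((19/6)))² = -((-28 + 31*(19*(⅙))³)/((19*(⅙))))² = -((-28 + 31*(19/6)³)/(19/6))² = -(6*(-28 + 31*(6859/216))/19)² = -(6*(-28 + 212629/216)/19)² = -((6/19)*(206581/216))² = -(206581/684)² = -1*42675709561/467856 = -42675709561/467856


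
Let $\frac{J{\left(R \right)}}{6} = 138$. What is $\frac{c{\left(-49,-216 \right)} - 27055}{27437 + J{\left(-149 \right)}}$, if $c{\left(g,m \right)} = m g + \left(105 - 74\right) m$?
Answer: $- \frac{23167}{28265} \approx -0.81964$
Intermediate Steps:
$J{\left(R \right)} = 828$ ($J{\left(R \right)} = 6 \cdot 138 = 828$)
$c{\left(g,m \right)} = 31 m + g m$ ($c{\left(g,m \right)} = g m + 31 m = 31 m + g m$)
$\frac{c{\left(-49,-216 \right)} - 27055}{27437 + J{\left(-149 \right)}} = \frac{- 216 \left(31 - 49\right) - 27055}{27437 + 828} = \frac{\left(-216\right) \left(-18\right) - 27055}{28265} = \left(3888 - 27055\right) \frac{1}{28265} = \left(-23167\right) \frac{1}{28265} = - \frac{23167}{28265}$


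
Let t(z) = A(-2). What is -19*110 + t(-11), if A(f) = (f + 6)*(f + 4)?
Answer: -2082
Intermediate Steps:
A(f) = (4 + f)*(6 + f) (A(f) = (6 + f)*(4 + f) = (4 + f)*(6 + f))
t(z) = 8 (t(z) = 24 + (-2)² + 10*(-2) = 24 + 4 - 20 = 8)
-19*110 + t(-11) = -19*110 + 8 = -2090 + 8 = -2082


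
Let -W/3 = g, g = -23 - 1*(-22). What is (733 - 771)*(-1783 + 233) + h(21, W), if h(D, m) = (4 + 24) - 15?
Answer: 58913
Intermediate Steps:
g = -1 (g = -23 + 22 = -1)
W = 3 (W = -3*(-1) = 3)
h(D, m) = 13 (h(D, m) = 28 - 15 = 13)
(733 - 771)*(-1783 + 233) + h(21, W) = (733 - 771)*(-1783 + 233) + 13 = -38*(-1550) + 13 = 58900 + 13 = 58913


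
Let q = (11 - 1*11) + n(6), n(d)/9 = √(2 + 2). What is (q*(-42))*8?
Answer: -6048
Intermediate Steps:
n(d) = 18 (n(d) = 9*√(2 + 2) = 9*√4 = 9*2 = 18)
q = 18 (q = (11 - 1*11) + 18 = (11 - 11) + 18 = 0 + 18 = 18)
(q*(-42))*8 = (18*(-42))*8 = -756*8 = -6048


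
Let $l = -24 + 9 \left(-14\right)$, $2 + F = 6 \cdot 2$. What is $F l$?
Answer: $-1500$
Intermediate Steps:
$F = 10$ ($F = -2 + 6 \cdot 2 = -2 + 12 = 10$)
$l = -150$ ($l = -24 - 126 = -150$)
$F l = 10 \left(-150\right) = -1500$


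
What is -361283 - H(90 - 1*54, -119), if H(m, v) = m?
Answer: -361319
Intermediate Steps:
-361283 - H(90 - 1*54, -119) = -361283 - (90 - 1*54) = -361283 - (90 - 54) = -361283 - 1*36 = -361283 - 36 = -361319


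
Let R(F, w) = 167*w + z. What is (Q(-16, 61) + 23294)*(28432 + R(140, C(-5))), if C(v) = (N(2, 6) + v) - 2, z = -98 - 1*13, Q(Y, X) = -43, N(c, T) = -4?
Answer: 615779484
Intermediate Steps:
z = -111 (z = -98 - 13 = -111)
C(v) = -6 + v (C(v) = (-4 + v) - 2 = -6 + v)
R(F, w) = -111 + 167*w (R(F, w) = 167*w - 111 = -111 + 167*w)
(Q(-16, 61) + 23294)*(28432 + R(140, C(-5))) = (-43 + 23294)*(28432 + (-111 + 167*(-6 - 5))) = 23251*(28432 + (-111 + 167*(-11))) = 23251*(28432 + (-111 - 1837)) = 23251*(28432 - 1948) = 23251*26484 = 615779484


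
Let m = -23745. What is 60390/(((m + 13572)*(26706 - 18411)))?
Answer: -1342/1875223 ≈ -0.00071565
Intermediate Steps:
60390/(((m + 13572)*(26706 - 18411))) = 60390/(((-23745 + 13572)*(26706 - 18411))) = 60390/((-10173*8295)) = 60390/(-84385035) = 60390*(-1/84385035) = -1342/1875223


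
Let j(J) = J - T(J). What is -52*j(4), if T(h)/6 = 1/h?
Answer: -130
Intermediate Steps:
T(h) = 6/h
j(J) = J - 6/J
-52*j(4) = -52*(4 - 6/4) = -52*(4 - 6*¼) = -52*(4 - 3/2) = -52*5/2 = -130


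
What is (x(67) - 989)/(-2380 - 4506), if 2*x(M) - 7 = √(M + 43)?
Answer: 1971/13772 - √110/13772 ≈ 0.14235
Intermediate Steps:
x(M) = 7/2 + √(43 + M)/2 (x(M) = 7/2 + √(M + 43)/2 = 7/2 + √(43 + M)/2)
(x(67) - 989)/(-2380 - 4506) = ((7/2 + √(43 + 67)/2) - 989)/(-2380 - 4506) = ((7/2 + √110/2) - 989)/(-6886) = (-1971/2 + √110/2)*(-1/6886) = 1971/13772 - √110/13772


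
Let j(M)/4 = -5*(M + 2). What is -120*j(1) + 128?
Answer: 7328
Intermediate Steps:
j(M) = -40 - 20*M (j(M) = 4*(-5*(M + 2)) = 4*(-5*(2 + M)) = 4*(-10 - 5*M) = -40 - 20*M)
-120*j(1) + 128 = -120*(-40 - 20*1) + 128 = -120*(-40 - 20) + 128 = -120*(-60) + 128 = 7200 + 128 = 7328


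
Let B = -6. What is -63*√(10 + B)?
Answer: -126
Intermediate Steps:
-63*√(10 + B) = -63*√(10 - 6) = -63*√4 = -63*2 = -126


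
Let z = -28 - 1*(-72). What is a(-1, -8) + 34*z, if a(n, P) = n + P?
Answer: 1487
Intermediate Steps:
z = 44 (z = -28 + 72 = 44)
a(n, P) = P + n
a(-1, -8) + 34*z = (-8 - 1) + 34*44 = -9 + 1496 = 1487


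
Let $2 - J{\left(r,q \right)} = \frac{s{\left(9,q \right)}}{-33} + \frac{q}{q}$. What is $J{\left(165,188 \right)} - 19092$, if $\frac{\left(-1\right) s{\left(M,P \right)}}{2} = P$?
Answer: $- \frac{630379}{33} \approx -19102.0$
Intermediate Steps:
$s{\left(M,P \right)} = - 2 P$
$J{\left(r,q \right)} = 1 - \frac{2 q}{33}$ ($J{\left(r,q \right)} = 2 - \left(\frac{\left(-2\right) q}{-33} + \frac{q}{q}\right) = 2 - \left(- 2 q \left(- \frac{1}{33}\right) + 1\right) = 2 - \left(\frac{2 q}{33} + 1\right) = 2 - \left(1 + \frac{2 q}{33}\right) = 1 - \frac{2 q}{33}$)
$J{\left(165,188 \right)} - 19092 = \left(1 - \frac{376}{33}\right) - 19092 = - \frac{343}{33} - 19092 = - \frac{630379}{33}$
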